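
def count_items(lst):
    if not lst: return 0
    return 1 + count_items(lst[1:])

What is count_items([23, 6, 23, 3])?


count_items([23, 6, 23, 3]) = 1 + count_items([6, 23, 3])
count_items([6, 23, 3]) = 1 + count_items([23, 3])
count_items([23, 3]) = 1 + count_items([3])
count_items([3]) = 1 + count_items([])
count_items([]) = 0  (base case)
Unwinding: 1 + 1 + 1 + 1 + 0 = 4

4


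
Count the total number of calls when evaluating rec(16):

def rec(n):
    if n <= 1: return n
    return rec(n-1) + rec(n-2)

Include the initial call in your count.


Let C(n) = total calls for rec(n)
C(0) = 1, C(1) = 1
C(2) = 1 + C(1) + C(0) = 1 + 1 + 1 = 3
C(3) = 1 + C(2) + C(1) = 1 + 3 + 1 = 5
C(4) = 1 + C(3) + C(2) = 1 + 5 + 3 = 9
C(5) = 1 + C(4) + C(3) = 1 + 9 + 5 = 15
C(6) = 1 + C(5) + C(4) = 1 + 15 + 9 = 25
C(7) = 1 + C(6) + C(5) = 1 + 25 + 15 = 41
C(8) = 1 + C(7) + C(6) = 1 + 41 + 25 = 67
C(9) = 1 + C(8) + C(7) = 1 + 67 + 41 = 109
C(10) = 1 + C(9) + C(8) = 1 + 109 + 67 = 177
C(11) = 1 + C(10) + C(9) = 1 + 177 + 109 = 287
C(12) = 1 + C(11) + C(10) = 1 + 287 + 177 = 465
C(13) = 1 + C(12) + C(11) = 1 + 465 + 287 = 753
C(14) = 1 + C(13) + C(12) = 1 + 753 + 465 = 1219
C(15) = 1 + C(14) + C(13) = 1 + 1219 + 753 = 1973
C(16) = 1 + C(15) + C(14) = 1 + 1973 + 1219 = 3193

3193


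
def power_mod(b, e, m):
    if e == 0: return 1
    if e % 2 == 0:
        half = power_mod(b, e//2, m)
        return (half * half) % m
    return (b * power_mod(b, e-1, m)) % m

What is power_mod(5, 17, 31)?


power_mod(5, 17, 31): e is odd, compute power_mod(5, 16, 31)
  power_mod(5, 16, 31): e is even, compute power_mod(5, 8, 31)
    power_mod(5, 8, 31): e is even, compute power_mod(5, 4, 31)
      power_mod(5, 4, 31): e is even, compute power_mod(5, 2, 31)
        power_mod(5, 2, 31): e is even, compute power_mod(5, 1, 31)
          power_mod(5, 1, 31): e is odd, compute power_mod(5, 0, 31)
          power_mod(5, 0, 31) = 1
          (5 * 1) % 31 = 5
        half=5, (5*5) % 31 = 25
      half=25, (25*25) % 31 = 5
    half=5, (5*5) % 31 = 25
  half=25, (25*25) % 31 = 5
(5 * 5) % 31 = 25

25


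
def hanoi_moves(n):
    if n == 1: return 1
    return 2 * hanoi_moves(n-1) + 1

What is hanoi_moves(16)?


hanoi_moves(16) = 2 * hanoi_moves(15) + 1
hanoi_moves(15) = 2 * hanoi_moves(14) + 1
hanoi_moves(14) = 2 * hanoi_moves(13) + 1
hanoi_moves(13) = 2 * hanoi_moves(12) + 1
hanoi_moves(12) = 2 * hanoi_moves(11) + 1
hanoi_moves(11) = 2 * hanoi_moves(10) + 1
hanoi_moves(10) = 2 * hanoi_moves(9) + 1
hanoi_moves(9) = 2 * hanoi_moves(8) + 1
hanoi_moves(8) = 2 * hanoi_moves(7) + 1
hanoi_moves(7) = 2 * hanoi_moves(6) + 1
hanoi_moves(6) = 2 * hanoi_moves(5) + 1
hanoi_moves(5) = 2 * hanoi_moves(4) + 1
hanoi_moves(4) = 2 * hanoi_moves(3) + 1
hanoi_moves(3) = 2 * hanoi_moves(2) + 1
hanoi_moves(2) = 2 * hanoi_moves(1) + 1
hanoi_moves(1) = 1  (base case)
hanoi_moves(2) = 2 * 1 + 1 = 3
hanoi_moves(3) = 2 * 3 + 1 = 7
hanoi_moves(4) = 2 * 7 + 1 = 15
hanoi_moves(5) = 2 * 15 + 1 = 31
hanoi_moves(6) = 2 * 31 + 1 = 63
hanoi_moves(7) = 2 * 63 + 1 = 127
hanoi_moves(8) = 2 * 127 + 1 = 255
hanoi_moves(9) = 2 * 255 + 1 = 511
hanoi_moves(10) = 2 * 511 + 1 = 1023
hanoi_moves(11) = 2 * 1023 + 1 = 2047
hanoi_moves(12) = 2 * 2047 + 1 = 4095
hanoi_moves(13) = 2 * 4095 + 1 = 8191
hanoi_moves(14) = 2 * 8191 + 1 = 16383
hanoi_moves(15) = 2 * 16383 + 1 = 32767
hanoi_moves(16) = 2 * 32767 + 1 = 65535

65535


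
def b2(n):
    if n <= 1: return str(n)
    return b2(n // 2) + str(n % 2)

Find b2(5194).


b2(5194) = b2(2597) + '0'
b2(2597) = b2(1298) + '1'
b2(1298) = b2(649) + '0'
b2(649) = b2(324) + '1'
b2(324) = b2(162) + '0'
b2(162) = b2(81) + '0'
b2(81) = b2(40) + '1'
b2(40) = b2(20) + '0'
b2(20) = b2(10) + '0'
b2(10) = b2(5) + '0'
b2(5) = b2(2) + '1'
b2(2) = b2(1) + '0'
b2(1) = '1'  (base case)
Concatenating: '1' + '0' + '1' + '0' + '0' + '0' + '1' + '0' + '0' + '1' + '0' + '1' + '0' = '1010001001010'

1010001001010


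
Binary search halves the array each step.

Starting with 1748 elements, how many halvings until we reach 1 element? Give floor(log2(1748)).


1748 / 2 = 874
874 / 2 = 437
437 / 2 = 218
218 / 2 = 109
109 / 2 = 54
54 / 2 = 27
27 / 2 = 13
13 / 2 = 6
6 / 2 = 3
3 / 2 = 1
Reached 1 after 10 halvings

10


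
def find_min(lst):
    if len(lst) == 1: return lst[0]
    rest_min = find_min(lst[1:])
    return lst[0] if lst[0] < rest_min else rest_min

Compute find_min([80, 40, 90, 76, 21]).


find_min([80, 40, 90, 76, 21]): compare 80 with find_min([40, 90, 76, 21])
find_min([40, 90, 76, 21]): compare 40 with find_min([90, 76, 21])
find_min([90, 76, 21]): compare 90 with find_min([76, 21])
find_min([76, 21]): compare 76 with find_min([21])
find_min([21]) = 21  (base case)
Compare 76 with 21 -> 21
Compare 90 with 21 -> 21
Compare 40 with 21 -> 21
Compare 80 with 21 -> 21

21


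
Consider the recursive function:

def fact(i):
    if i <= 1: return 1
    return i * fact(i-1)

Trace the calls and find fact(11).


fact(11)
= 11 * fact(10)
= 11 * 10 * fact(9)
= 11 * 10 * 9 * fact(8)
= 11 * 10 * 9 * 8 * fact(7)
= 11 * 10 * 9 * 8 * 7 * fact(6)
= 11 * 10 * 9 * 8 * 7 * 6 * fact(5)
= 11 * 10 * 9 * 8 * 7 * 6 * 5 * fact(4)
= 11 * 10 * 9 * 8 * 7 * 6 * 5 * 4 * fact(3)
= 11 * 10 * 9 * 8 * 7 * 6 * 5 * 4 * 3 * fact(2)
= 11 * 10 * 9 * 8 * 7 * 6 * 5 * 4 * 3 * 2 * fact(1)
= 11 * 10 * 9 * 8 * 7 * 6 * 5 * 4 * 3 * 2 * 1
= 39916800

39916800


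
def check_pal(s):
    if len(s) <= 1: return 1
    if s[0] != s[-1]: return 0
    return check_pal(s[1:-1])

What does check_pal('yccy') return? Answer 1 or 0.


check_pal('yccy'): s[0]='y' == s[-1]='y' -> check check_pal('cc')
check_pal('cc'): s[0]='c' == s[-1]='c' -> check check_pal('')
check_pal(''): len <= 1 -> return 1  (base case)
Result: 1 (palindrome)

1


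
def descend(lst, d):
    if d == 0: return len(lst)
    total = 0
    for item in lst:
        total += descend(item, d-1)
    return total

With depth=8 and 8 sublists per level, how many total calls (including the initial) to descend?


At depth 0 (root): 1 call
At depth 1: each of 1 parents calls descend on 8 children = 8 calls
At depth 2: each of 8 parents calls descend on 8 children = 64 calls
At depth 3: each of 64 parents calls descend on 8 children = 512 calls
At depth 4: each of 512 parents calls descend on 8 children = 4096 calls
At depth 5: each of 4096 parents calls descend on 8 children = 32768 calls
At depth 6: each of 32768 parents calls descend on 8 children = 262144 calls
At depth 7: each of 262144 parents calls descend on 8 children = 2097152 calls
At depth 8: each of 2097152 parents calls descend on 8 children = 16777216 calls
Total: 1 + 8 + 64 + 512 + 4096 + 32768 + 262144 + 2097152 + 16777216 = 19173961

19173961


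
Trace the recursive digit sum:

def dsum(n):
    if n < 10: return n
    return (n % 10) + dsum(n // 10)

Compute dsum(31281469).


dsum(31281469) = 9 + dsum(3128146)
dsum(3128146) = 6 + dsum(312814)
dsum(312814) = 4 + dsum(31281)
dsum(31281) = 1 + dsum(3128)
dsum(3128) = 8 + dsum(312)
dsum(312) = 2 + dsum(31)
dsum(31) = 1 + dsum(3)
dsum(3) = 3  (base case)
Total: 9 + 6 + 4 + 1 + 8 + 2 + 1 + 3 = 34

34


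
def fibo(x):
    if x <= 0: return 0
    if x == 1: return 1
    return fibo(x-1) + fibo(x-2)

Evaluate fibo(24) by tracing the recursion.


Computing fibo(24) bottom-up:
fibo(0) = 0
fibo(1) = 1
fibo(2) = fibo(1) + fibo(0) = 1 + 0 = 1
fibo(3) = fibo(2) + fibo(1) = 1 + 1 = 2
fibo(4) = fibo(3) + fibo(2) = 2 + 1 = 3
fibo(5) = fibo(4) + fibo(3) = 3 + 2 = 5
fibo(6) = fibo(5) + fibo(4) = 5 + 3 = 8
fibo(7) = fibo(6) + fibo(5) = 8 + 5 = 13
fibo(8) = fibo(7) + fibo(6) = 13 + 8 = 21
fibo(9) = fibo(8) + fibo(7) = 21 + 13 = 34
fibo(10) = fibo(9) + fibo(8) = 34 + 21 = 55
fibo(11) = fibo(10) + fibo(9) = 55 + 34 = 89
fibo(12) = fibo(11) + fibo(10) = 89 + 55 = 144
fibo(13) = fibo(12) + fibo(11) = 144 + 89 = 233
fibo(14) = fibo(13) + fibo(12) = 233 + 144 = 377
fibo(15) = fibo(14) + fibo(13) = 377 + 233 = 610
fibo(16) = fibo(15) + fibo(14) = 610 + 377 = 987
fibo(17) = fibo(16) + fibo(15) = 987 + 610 = 1597
fibo(18) = fibo(17) + fibo(16) = 1597 + 987 = 2584
fibo(19) = fibo(18) + fibo(17) = 2584 + 1597 = 4181
fibo(20) = fibo(19) + fibo(18) = 4181 + 2584 = 6765
fibo(21) = fibo(20) + fibo(19) = 6765 + 4181 = 10946
fibo(22) = fibo(21) + fibo(20) = 10946 + 6765 = 17711
fibo(23) = fibo(22) + fibo(21) = 17711 + 10946 = 28657
fibo(24) = fibo(23) + fibo(22) = 28657 + 17711 = 46368

46368


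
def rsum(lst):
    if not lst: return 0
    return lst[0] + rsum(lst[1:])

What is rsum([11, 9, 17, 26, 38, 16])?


rsum([11, 9, 17, 26, 38, 16]) = 11 + rsum([9, 17, 26, 38, 16])
rsum([9, 17, 26, 38, 16]) = 9 + rsum([17, 26, 38, 16])
rsum([17, 26, 38, 16]) = 17 + rsum([26, 38, 16])
rsum([26, 38, 16]) = 26 + rsum([38, 16])
rsum([38, 16]) = 38 + rsum([16])
rsum([16]) = 16 + rsum([])
rsum([]) = 0  (base case)
Total: 11 + 9 + 17 + 26 + 38 + 16 + 0 = 117

117


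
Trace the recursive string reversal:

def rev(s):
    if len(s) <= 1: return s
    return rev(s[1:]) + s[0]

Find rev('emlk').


rev('emlk') = rev('mlk') + 'e'
rev('mlk') = rev('lk') + 'm'
rev('lk') = rev('k') + 'l'
rev('k') = 'k'  (base case)
Concatenating: 'k' + 'l' + 'm' + 'e' = 'klme'

klme


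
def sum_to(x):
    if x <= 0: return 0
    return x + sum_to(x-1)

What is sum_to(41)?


sum_to(41)
= 41 + 40 + 39 + 38 + 37 + 36 + 35 + 34 + 33 + 32 + 31 + 30 + 29 + 28 + 27 + 26 + 25 + 24 + 23 + 22 + 21 + 20 + 19 + 18 + 17 + 16 + 15 + 14 + 13 + 12 + 11 + 10 + 9 + 8 + 7 + 6 + 5 + 4 + 3 + 2 + 1 + sum_to(0)
= 41 + 40 + 39 + 38 + 37 + 36 + 35 + 34 + 33 + 32 + 31 + 30 + 29 + 28 + 27 + 26 + 25 + 24 + 23 + 22 + 21 + 20 + 19 + 18 + 17 + 16 + 15 + 14 + 13 + 12 + 11 + 10 + 9 + 8 + 7 + 6 + 5 + 4 + 3 + 2 + 1 + 0
= 861

861


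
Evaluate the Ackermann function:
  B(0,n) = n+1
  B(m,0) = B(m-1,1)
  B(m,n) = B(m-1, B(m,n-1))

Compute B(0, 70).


B(0, 70) = 71
Result: B(0, 70) = 71

71


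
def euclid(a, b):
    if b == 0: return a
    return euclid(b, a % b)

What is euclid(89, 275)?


euclid(89, 275) = euclid(275, 89)
euclid(275, 89) = euclid(89, 8)
euclid(89, 8) = euclid(8, 1)
euclid(8, 1) = euclid(1, 0)
euclid(1, 0) = 1  (base case)

1


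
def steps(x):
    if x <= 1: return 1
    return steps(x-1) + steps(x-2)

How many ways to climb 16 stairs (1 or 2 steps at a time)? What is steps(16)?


Building up from base cases:
steps(0) = 1
steps(1) = 1
steps(2) = steps(1) + steps(0) = 1 + 1 = 2
steps(3) = steps(2) + steps(1) = 2 + 1 = 3
steps(4) = steps(3) + steps(2) = 3 + 2 = 5
steps(5) = steps(4) + steps(3) = 5 + 3 = 8
steps(6) = steps(5) + steps(4) = 8 + 5 = 13
steps(7) = steps(6) + steps(5) = 13 + 8 = 21
steps(8) = steps(7) + steps(6) = 21 + 13 = 34
steps(9) = steps(8) + steps(7) = 34 + 21 = 55
steps(10) = steps(9) + steps(8) = 55 + 34 = 89
steps(11) = steps(10) + steps(9) = 89 + 55 = 144
steps(12) = steps(11) + steps(10) = 144 + 89 = 233
steps(13) = steps(12) + steps(11) = 233 + 144 = 377
steps(14) = steps(13) + steps(12) = 377 + 233 = 610
steps(15) = steps(14) + steps(13) = 610 + 377 = 987
steps(16) = steps(15) + steps(14) = 987 + 610 = 1597

1597


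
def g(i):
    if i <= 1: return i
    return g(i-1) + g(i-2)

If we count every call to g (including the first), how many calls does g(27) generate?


Let C(n) = total calls for g(n)
C(0) = 1, C(1) = 1
C(2) = 1 + C(1) + C(0) = 1 + 1 + 1 = 3
C(3) = 1 + C(2) + C(1) = 1 + 3 + 1 = 5
C(4) = 1 + C(3) + C(2) = 1 + 5 + 3 = 9
C(5) = 1 + C(4) + C(3) = 1 + 9 + 5 = 15
C(6) = 1 + C(5) + C(4) = 1 + 15 + 9 = 25
C(7) = 1 + C(6) + C(5) = 1 + 25 + 15 = 41
C(8) = 1 + C(7) + C(6) = 1 + 41 + 25 = 67
C(9) = 1 + C(8) + C(7) = 1 + 67 + 41 = 109
C(10) = 1 + C(9) + C(8) = 1 + 109 + 67 = 177
C(11) = 1 + C(10) + C(9) = 1 + 177 + 109 = 287
C(12) = 1 + C(11) + C(10) = 1 + 287 + 177 = 465
C(13) = 1 + C(12) + C(11) = 1 + 465 + 287 = 753
C(14) = 1 + C(13) + C(12) = 1 + 753 + 465 = 1219
C(15) = 1 + C(14) + C(13) = 1 + 1219 + 753 = 1973
C(16) = 1 + C(15) + C(14) = 1 + 1973 + 1219 = 3193
C(17) = 1 + C(16) + C(15) = 1 + 3193 + 1973 = 5167
C(18) = 1 + C(17) + C(16) = 1 + 5167 + 3193 = 8361
C(19) = 1 + C(18) + C(17) = 1 + 8361 + 5167 = 13529
C(20) = 1 + C(19) + C(18) = 1 + 13529 + 8361 = 21891
C(21) = 1 + C(20) + C(19) = 1 + 21891 + 13529 = 35421
C(22) = 1 + C(21) + C(20) = 1 + 35421 + 21891 = 57313
C(23) = 1 + C(22) + C(21) = 1 + 57313 + 35421 = 92735
C(24) = 1 + C(23) + C(22) = 1 + 92735 + 57313 = 150049
C(25) = 1 + C(24) + C(23) = 1 + 150049 + 92735 = 242785
C(26) = 1 + C(25) + C(24) = 1 + 242785 + 150049 = 392835
C(27) = 1 + C(26) + C(25) = 1 + 392835 + 242785 = 635621

635621


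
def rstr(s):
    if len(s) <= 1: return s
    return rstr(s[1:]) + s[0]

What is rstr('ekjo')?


rstr('ekjo') = rstr('kjo') + 'e'
rstr('kjo') = rstr('jo') + 'k'
rstr('jo') = rstr('o') + 'j'
rstr('o') = 'o'  (base case)
Concatenating: 'o' + 'j' + 'k' + 'e' = 'ojke'

ojke


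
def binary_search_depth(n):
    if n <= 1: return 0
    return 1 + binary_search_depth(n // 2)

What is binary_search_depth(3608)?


3608 / 2 = 1804
1804 / 2 = 902
902 / 2 = 451
451 / 2 = 225
225 / 2 = 112
112 / 2 = 56
56 / 2 = 28
28 / 2 = 14
14 / 2 = 7
7 / 2 = 3
3 / 2 = 1
Reached 1 after 11 halvings

11


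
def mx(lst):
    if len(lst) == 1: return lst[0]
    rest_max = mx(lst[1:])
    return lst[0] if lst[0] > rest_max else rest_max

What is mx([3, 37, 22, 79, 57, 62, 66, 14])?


mx([3, 37, 22, 79, 57, 62, 66, 14]): compare 3 with mx([37, 22, 79, 57, 62, 66, 14])
mx([37, 22, 79, 57, 62, 66, 14]): compare 37 with mx([22, 79, 57, 62, 66, 14])
mx([22, 79, 57, 62, 66, 14]): compare 22 with mx([79, 57, 62, 66, 14])
mx([79, 57, 62, 66, 14]): compare 79 with mx([57, 62, 66, 14])
mx([57, 62, 66, 14]): compare 57 with mx([62, 66, 14])
mx([62, 66, 14]): compare 62 with mx([66, 14])
mx([66, 14]): compare 66 with mx([14])
mx([14]) = 14  (base case)
Compare 66 with 14 -> 66
Compare 62 with 66 -> 66
Compare 57 with 66 -> 66
Compare 79 with 66 -> 79
Compare 22 with 79 -> 79
Compare 37 with 79 -> 79
Compare 3 with 79 -> 79

79


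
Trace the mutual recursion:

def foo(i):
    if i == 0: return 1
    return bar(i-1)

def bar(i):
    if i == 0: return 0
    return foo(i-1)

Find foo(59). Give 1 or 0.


foo(59) = bar(58)
bar(58) = foo(57)
foo(57) = bar(56)
bar(56) = foo(55)
foo(55) = bar(54)
bar(54) = foo(53)
foo(53) = bar(52)
bar(52) = foo(51)
foo(51) = bar(50)
bar(50) = foo(49)
foo(49) = bar(48)
bar(48) = foo(47)
foo(47) = bar(46)
bar(46) = foo(45)
foo(45) = bar(44)
bar(44) = foo(43)
foo(43) = bar(42)
bar(42) = foo(41)
foo(41) = bar(40)
bar(40) = foo(39)
foo(39) = bar(38)
bar(38) = foo(37)
foo(37) = bar(36)
bar(36) = foo(35)
foo(35) = bar(34)
bar(34) = foo(33)
foo(33) = bar(32)
bar(32) = foo(31)
foo(31) = bar(30)
bar(30) = foo(29)
foo(29) = bar(28)
bar(28) = foo(27)
foo(27) = bar(26)
bar(26) = foo(25)
foo(25) = bar(24)
bar(24) = foo(23)
foo(23) = bar(22)
bar(22) = foo(21)
foo(21) = bar(20)
bar(20) = foo(19)
foo(19) = bar(18)
bar(18) = foo(17)
foo(17) = bar(16)
bar(16) = foo(15)
foo(15) = bar(14)
bar(14) = foo(13)
foo(13) = bar(12)
bar(12) = foo(11)
foo(11) = bar(10)
bar(10) = foo(9)
foo(9) = bar(8)
bar(8) = foo(7)
foo(7) = bar(6)
bar(6) = foo(5)
foo(5) = bar(4)
bar(4) = foo(3)
foo(3) = bar(2)
bar(2) = foo(1)
foo(1) = bar(0)
bar(0) = 0  (base case)
Result: 0

0


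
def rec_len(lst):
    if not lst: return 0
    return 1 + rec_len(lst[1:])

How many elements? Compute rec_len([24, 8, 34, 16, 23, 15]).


rec_len([24, 8, 34, 16, 23, 15]) = 1 + rec_len([8, 34, 16, 23, 15])
rec_len([8, 34, 16, 23, 15]) = 1 + rec_len([34, 16, 23, 15])
rec_len([34, 16, 23, 15]) = 1 + rec_len([16, 23, 15])
rec_len([16, 23, 15]) = 1 + rec_len([23, 15])
rec_len([23, 15]) = 1 + rec_len([15])
rec_len([15]) = 1 + rec_len([])
rec_len([]) = 0  (base case)
Unwinding: 1 + 1 + 1 + 1 + 1 + 1 + 0 = 6

6


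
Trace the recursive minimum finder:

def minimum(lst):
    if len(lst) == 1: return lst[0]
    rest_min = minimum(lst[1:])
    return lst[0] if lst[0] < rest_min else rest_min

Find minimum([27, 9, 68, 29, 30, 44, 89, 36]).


minimum([27, 9, 68, 29, 30, 44, 89, 36]): compare 27 with minimum([9, 68, 29, 30, 44, 89, 36])
minimum([9, 68, 29, 30, 44, 89, 36]): compare 9 with minimum([68, 29, 30, 44, 89, 36])
minimum([68, 29, 30, 44, 89, 36]): compare 68 with minimum([29, 30, 44, 89, 36])
minimum([29, 30, 44, 89, 36]): compare 29 with minimum([30, 44, 89, 36])
minimum([30, 44, 89, 36]): compare 30 with minimum([44, 89, 36])
minimum([44, 89, 36]): compare 44 with minimum([89, 36])
minimum([89, 36]): compare 89 with minimum([36])
minimum([36]) = 36  (base case)
Compare 89 with 36 -> 36
Compare 44 with 36 -> 36
Compare 30 with 36 -> 30
Compare 29 with 30 -> 29
Compare 68 with 29 -> 29
Compare 9 with 29 -> 9
Compare 27 with 9 -> 9

9


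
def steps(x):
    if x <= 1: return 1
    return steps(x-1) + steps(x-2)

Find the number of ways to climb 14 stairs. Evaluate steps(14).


Building up from base cases:
steps(0) = 1
steps(1) = 1
steps(2) = steps(1) + steps(0) = 1 + 1 = 2
steps(3) = steps(2) + steps(1) = 2 + 1 = 3
steps(4) = steps(3) + steps(2) = 3 + 2 = 5
steps(5) = steps(4) + steps(3) = 5 + 3 = 8
steps(6) = steps(5) + steps(4) = 8 + 5 = 13
steps(7) = steps(6) + steps(5) = 13 + 8 = 21
steps(8) = steps(7) + steps(6) = 21 + 13 = 34
steps(9) = steps(8) + steps(7) = 34 + 21 = 55
steps(10) = steps(9) + steps(8) = 55 + 34 = 89
steps(11) = steps(10) + steps(9) = 89 + 55 = 144
steps(12) = steps(11) + steps(10) = 144 + 89 = 233
steps(13) = steps(12) + steps(11) = 233 + 144 = 377
steps(14) = steps(13) + steps(12) = 377 + 233 = 610

610


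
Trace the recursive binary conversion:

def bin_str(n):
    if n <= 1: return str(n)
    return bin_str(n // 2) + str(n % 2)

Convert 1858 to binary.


bin_str(1858) = bin_str(929) + '0'
bin_str(929) = bin_str(464) + '1'
bin_str(464) = bin_str(232) + '0'
bin_str(232) = bin_str(116) + '0'
bin_str(116) = bin_str(58) + '0'
bin_str(58) = bin_str(29) + '0'
bin_str(29) = bin_str(14) + '1'
bin_str(14) = bin_str(7) + '0'
bin_str(7) = bin_str(3) + '1'
bin_str(3) = bin_str(1) + '1'
bin_str(1) = '1'  (base case)
Concatenating: '1' + '1' + '1' + '0' + '1' + '0' + '0' + '0' + '0' + '1' + '0' = '11101000010'

11101000010


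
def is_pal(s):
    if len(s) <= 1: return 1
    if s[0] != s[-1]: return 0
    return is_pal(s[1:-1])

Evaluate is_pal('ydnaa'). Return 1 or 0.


is_pal('ydnaa'): s[0]='y' != s[-1]='a' -> return 0
Result: 0 (not a palindrome)

0


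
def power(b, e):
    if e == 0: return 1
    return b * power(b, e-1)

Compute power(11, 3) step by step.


power(11, 3)
= 11 * power(11, 2)
= 11 * 11 * power(11, 1)
= 11 * 11 * 11 * power(11, 0)
= 11 * 11 * 11 * 1
= 1331

1331


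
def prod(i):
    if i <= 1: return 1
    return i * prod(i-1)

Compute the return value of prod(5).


prod(5)
= 5 * prod(4)
= 5 * 4 * prod(3)
= 5 * 4 * 3 * prod(2)
= 5 * 4 * 3 * 2 * prod(1)
= 5 * 4 * 3 * 2 * 1
= 120

120


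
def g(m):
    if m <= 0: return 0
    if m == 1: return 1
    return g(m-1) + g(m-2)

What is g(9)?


Computing g(9) bottom-up:
g(0) = 0
g(1) = 1
g(2) = g(1) + g(0) = 1 + 0 = 1
g(3) = g(2) + g(1) = 1 + 1 = 2
g(4) = g(3) + g(2) = 2 + 1 = 3
g(5) = g(4) + g(3) = 3 + 2 = 5
g(6) = g(5) + g(4) = 5 + 3 = 8
g(7) = g(6) + g(5) = 8 + 5 = 13
g(8) = g(7) + g(6) = 13 + 8 = 21
g(9) = g(8) + g(7) = 21 + 13 = 34

34


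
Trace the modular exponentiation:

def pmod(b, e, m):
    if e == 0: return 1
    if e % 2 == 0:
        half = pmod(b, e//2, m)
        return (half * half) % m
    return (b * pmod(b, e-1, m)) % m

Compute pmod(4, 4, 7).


pmod(4, 4, 7): e is even, compute pmod(4, 2, 7)
  pmod(4, 2, 7): e is even, compute pmod(4, 1, 7)
    pmod(4, 1, 7): e is odd, compute pmod(4, 0, 7)
      pmod(4, 0, 7) = 1
    (4 * 1) % 7 = 4
  half=4, (4*4) % 7 = 2
half=2, (2*2) % 7 = 4

4


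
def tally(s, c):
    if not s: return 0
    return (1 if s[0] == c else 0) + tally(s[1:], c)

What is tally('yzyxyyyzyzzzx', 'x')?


s[0]='y' != 'x' -> 0
s[0]='z' != 'x' -> 0
s[0]='y' != 'x' -> 0
s[0]='x' == 'x' -> 1
s[0]='y' != 'x' -> 0
s[0]='y' != 'x' -> 0
s[0]='y' != 'x' -> 0
s[0]='z' != 'x' -> 0
s[0]='y' != 'x' -> 0
s[0]='z' != 'x' -> 0
s[0]='z' != 'x' -> 0
s[0]='z' != 'x' -> 0
s[0]='x' == 'x' -> 1
Sum: 0 + 0 + 0 + 1 + 0 + 0 + 0 + 0 + 0 + 0 + 0 + 0 + 1 = 2

2


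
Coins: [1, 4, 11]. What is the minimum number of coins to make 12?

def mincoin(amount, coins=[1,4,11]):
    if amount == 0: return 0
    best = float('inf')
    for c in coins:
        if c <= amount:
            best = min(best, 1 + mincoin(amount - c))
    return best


Building up with DP:
mincoin(0) = 0
mincoin(1) = min(1+mincoin(0)=1+0=1) = 1
mincoin(2) = min(1+mincoin(1)=1+1=2) = 2
mincoin(3) = min(1+mincoin(2)=1+2=3) = 3
mincoin(4) = min(1+mincoin(3)=1+3=4, 1+mincoin(0)=1+0=1) = 1
mincoin(5) = min(1+mincoin(4)=1+1=2, 1+mincoin(1)=1+1=2) = 2
mincoin(6) = min(1+mincoin(5)=1+2=3, 1+mincoin(2)=1+2=3) = 3
mincoin(7) = min(1+mincoin(6)=1+3=4, 1+mincoin(3)=1+3=4) = 4
mincoin(8) = min(1+mincoin(7)=1+4=5, 1+mincoin(4)=1+1=2) = 2
mincoin(9) = min(1+mincoin(8)=1+2=3, 1+mincoin(5)=1+2=3) = 3
mincoin(10) = min(1+mincoin(9)=1+3=4, 1+mincoin(6)=1+3=4) = 4
mincoin(11) = min(1+mincoin(10)=1+4=5, 1+mincoin(7)=1+4=5, 1+mincoin(0)=1+0=1) = 1
mincoin(12) = min(1+mincoin(11)=1+1=2, 1+mincoin(8)=1+2=3, 1+mincoin(1)=1+1=2) = 2

2


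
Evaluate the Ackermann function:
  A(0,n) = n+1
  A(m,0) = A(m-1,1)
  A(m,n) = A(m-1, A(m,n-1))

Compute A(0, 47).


A(0, 47) = 48
Result: A(0, 47) = 48

48


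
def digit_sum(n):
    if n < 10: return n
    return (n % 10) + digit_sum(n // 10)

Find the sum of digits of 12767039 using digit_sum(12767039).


digit_sum(12767039) = 9 + digit_sum(1276703)
digit_sum(1276703) = 3 + digit_sum(127670)
digit_sum(127670) = 0 + digit_sum(12767)
digit_sum(12767) = 7 + digit_sum(1276)
digit_sum(1276) = 6 + digit_sum(127)
digit_sum(127) = 7 + digit_sum(12)
digit_sum(12) = 2 + digit_sum(1)
digit_sum(1) = 1  (base case)
Total: 9 + 3 + 0 + 7 + 6 + 7 + 2 + 1 = 35

35


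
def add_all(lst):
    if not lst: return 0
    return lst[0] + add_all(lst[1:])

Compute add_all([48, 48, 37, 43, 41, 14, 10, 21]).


add_all([48, 48, 37, 43, 41, 14, 10, 21]) = 48 + add_all([48, 37, 43, 41, 14, 10, 21])
add_all([48, 37, 43, 41, 14, 10, 21]) = 48 + add_all([37, 43, 41, 14, 10, 21])
add_all([37, 43, 41, 14, 10, 21]) = 37 + add_all([43, 41, 14, 10, 21])
add_all([43, 41, 14, 10, 21]) = 43 + add_all([41, 14, 10, 21])
add_all([41, 14, 10, 21]) = 41 + add_all([14, 10, 21])
add_all([14, 10, 21]) = 14 + add_all([10, 21])
add_all([10, 21]) = 10 + add_all([21])
add_all([21]) = 21 + add_all([])
add_all([]) = 0  (base case)
Total: 48 + 48 + 37 + 43 + 41 + 14 + 10 + 21 + 0 = 262

262


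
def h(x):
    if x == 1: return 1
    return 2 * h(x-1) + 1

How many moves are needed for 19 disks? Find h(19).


h(19) = 2 * h(18) + 1
h(18) = 2 * h(17) + 1
h(17) = 2 * h(16) + 1
h(16) = 2 * h(15) + 1
h(15) = 2 * h(14) + 1
h(14) = 2 * h(13) + 1
h(13) = 2 * h(12) + 1
h(12) = 2 * h(11) + 1
h(11) = 2 * h(10) + 1
h(10) = 2 * h(9) + 1
h(9) = 2 * h(8) + 1
h(8) = 2 * h(7) + 1
h(7) = 2 * h(6) + 1
h(6) = 2 * h(5) + 1
h(5) = 2 * h(4) + 1
h(4) = 2 * h(3) + 1
h(3) = 2 * h(2) + 1
h(2) = 2 * h(1) + 1
h(1) = 1  (base case)
h(2) = 2 * 1 + 1 = 3
h(3) = 2 * 3 + 1 = 7
h(4) = 2 * 7 + 1 = 15
h(5) = 2 * 15 + 1 = 31
h(6) = 2 * 31 + 1 = 63
h(7) = 2 * 63 + 1 = 127
h(8) = 2 * 127 + 1 = 255
h(9) = 2 * 255 + 1 = 511
h(10) = 2 * 511 + 1 = 1023
h(11) = 2 * 1023 + 1 = 2047
h(12) = 2 * 2047 + 1 = 4095
h(13) = 2 * 4095 + 1 = 8191
h(14) = 2 * 8191 + 1 = 16383
h(15) = 2 * 16383 + 1 = 32767
h(16) = 2 * 32767 + 1 = 65535
h(17) = 2 * 65535 + 1 = 131071
h(18) = 2 * 131071 + 1 = 262143
h(19) = 2 * 262143 + 1 = 524287

524287


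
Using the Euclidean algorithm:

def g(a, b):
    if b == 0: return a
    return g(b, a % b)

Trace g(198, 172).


g(198, 172) = g(172, 26)
g(172, 26) = g(26, 16)
g(26, 16) = g(16, 10)
g(16, 10) = g(10, 6)
g(10, 6) = g(6, 4)
g(6, 4) = g(4, 2)
g(4, 2) = g(2, 0)
g(2, 0) = 2  (base case)

2


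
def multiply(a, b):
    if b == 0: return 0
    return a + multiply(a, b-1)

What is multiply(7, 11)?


multiply(7, 11) = 7 + multiply(7, 10)
multiply(7, 10) = 7 + multiply(7, 9)
multiply(7, 9) = 7 + multiply(7, 8)
multiply(7, 8) = 7 + multiply(7, 7)
multiply(7, 7) = 7 + multiply(7, 6)
multiply(7, 6) = 7 + multiply(7, 5)
multiply(7, 5) = 7 + multiply(7, 4)
multiply(7, 4) = 7 + multiply(7, 3)
multiply(7, 3) = 7 + multiply(7, 2)
multiply(7, 2) = 7 + multiply(7, 1)
multiply(7, 1) = 7 + multiply(7, 0)
multiply(7, 0) = 0  (base case)
Total: 7 + 7 + 7 + 7 + 7 + 7 + 7 + 7 + 7 + 7 + 7 + 0 = 77

77


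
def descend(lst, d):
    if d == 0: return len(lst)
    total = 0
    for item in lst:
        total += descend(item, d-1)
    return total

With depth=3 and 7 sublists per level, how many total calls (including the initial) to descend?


At depth 0 (root): 1 call
At depth 1: each of 1 parents calls descend on 7 children = 7 calls
At depth 2: each of 7 parents calls descend on 7 children = 49 calls
At depth 3: each of 49 parents calls descend on 7 children = 343 calls
Total: 1 + 7 + 49 + 343 = 400

400


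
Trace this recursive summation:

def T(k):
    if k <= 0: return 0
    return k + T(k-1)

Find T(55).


T(55)
= 55 + 54 + 53 + 52 + 51 + 50 + 49 + 48 + 47 + 46 + 45 + 44 + 43 + 42 + 41 + 40 + 39 + 38 + 37 + 36 + 35 + 34 + 33 + 32 + 31 + 30 + 29 + 28 + 27 + 26 + 25 + 24 + 23 + 22 + 21 + 20 + 19 + 18 + 17 + 16 + 15 + 14 + 13 + 12 + 11 + 10 + 9 + 8 + 7 + 6 + 5 + 4 + 3 + 2 + 1 + T(0)
= 55 + 54 + 53 + 52 + 51 + 50 + 49 + 48 + 47 + 46 + 45 + 44 + 43 + 42 + 41 + 40 + 39 + 38 + 37 + 36 + 35 + 34 + 33 + 32 + 31 + 30 + 29 + 28 + 27 + 26 + 25 + 24 + 23 + 22 + 21 + 20 + 19 + 18 + 17 + 16 + 15 + 14 + 13 + 12 + 11 + 10 + 9 + 8 + 7 + 6 + 5 + 4 + 3 + 2 + 1 + 0
= 1540

1540


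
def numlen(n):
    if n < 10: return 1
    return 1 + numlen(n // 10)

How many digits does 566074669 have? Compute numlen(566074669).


numlen(566074669) = 1 + numlen(56607466)
numlen(56607466) = 1 + numlen(5660746)
numlen(5660746) = 1 + numlen(566074)
numlen(566074) = 1 + numlen(56607)
numlen(56607) = 1 + numlen(5660)
numlen(5660) = 1 + numlen(566)
numlen(566) = 1 + numlen(56)
numlen(56) = 1 + numlen(5)
numlen(5) = 1  (base case: 5 < 10)
Unwinding: 1 + 1 + 1 + 1 + 1 + 1 + 1 + 1 + 1 = 9

9


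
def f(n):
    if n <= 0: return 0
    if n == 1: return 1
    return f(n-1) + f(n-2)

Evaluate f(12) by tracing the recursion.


Computing f(12) bottom-up:
f(0) = 0
f(1) = 1
f(2) = f(1) + f(0) = 1 + 0 = 1
f(3) = f(2) + f(1) = 1 + 1 = 2
f(4) = f(3) + f(2) = 2 + 1 = 3
f(5) = f(4) + f(3) = 3 + 2 = 5
f(6) = f(5) + f(4) = 5 + 3 = 8
f(7) = f(6) + f(5) = 8 + 5 = 13
f(8) = f(7) + f(6) = 13 + 8 = 21
f(9) = f(8) + f(7) = 21 + 13 = 34
f(10) = f(9) + f(8) = 34 + 21 = 55
f(11) = f(10) + f(9) = 55 + 34 = 89
f(12) = f(11) + f(10) = 89 + 55 = 144

144


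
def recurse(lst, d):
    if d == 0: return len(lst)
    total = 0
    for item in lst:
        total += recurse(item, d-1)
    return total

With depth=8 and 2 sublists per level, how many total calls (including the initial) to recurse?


At depth 0 (root): 1 call
At depth 1: each of 1 parents calls recurse on 2 children = 2 calls
At depth 2: each of 2 parents calls recurse on 2 children = 4 calls
At depth 3: each of 4 parents calls recurse on 2 children = 8 calls
At depth 4: each of 8 parents calls recurse on 2 children = 16 calls
At depth 5: each of 16 parents calls recurse on 2 children = 32 calls
At depth 6: each of 32 parents calls recurse on 2 children = 64 calls
At depth 7: each of 64 parents calls recurse on 2 children = 128 calls
At depth 8: each of 128 parents calls recurse on 2 children = 256 calls
Total: 1 + 2 + 4 + 8 + 16 + 32 + 64 + 128 + 256 = 511

511


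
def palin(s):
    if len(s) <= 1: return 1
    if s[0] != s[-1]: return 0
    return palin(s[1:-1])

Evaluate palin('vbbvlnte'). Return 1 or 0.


palin('vbbvlnte'): s[0]='v' != s[-1]='e' -> return 0
Result: 0 (not a palindrome)

0


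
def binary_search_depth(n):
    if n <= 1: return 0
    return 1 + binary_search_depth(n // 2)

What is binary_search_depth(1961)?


1961 / 2 = 980
980 / 2 = 490
490 / 2 = 245
245 / 2 = 122
122 / 2 = 61
61 / 2 = 30
30 / 2 = 15
15 / 2 = 7
7 / 2 = 3
3 / 2 = 1
Reached 1 after 10 halvings

10


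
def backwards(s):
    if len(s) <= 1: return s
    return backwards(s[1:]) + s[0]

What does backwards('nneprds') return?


backwards('nneprds') = backwards('neprds') + 'n'
backwards('neprds') = backwards('eprds') + 'n'
backwards('eprds') = backwards('prds') + 'e'
backwards('prds') = backwards('rds') + 'p'
backwards('rds') = backwards('ds') + 'r'
backwards('ds') = backwards('s') + 'd'
backwards('s') = 's'  (base case)
Concatenating: 's' + 'd' + 'r' + 'p' + 'e' + 'n' + 'n' = 'sdrpenn'

sdrpenn


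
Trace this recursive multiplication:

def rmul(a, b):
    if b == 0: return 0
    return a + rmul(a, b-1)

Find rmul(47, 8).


rmul(47, 8) = 47 + rmul(47, 7)
rmul(47, 7) = 47 + rmul(47, 6)
rmul(47, 6) = 47 + rmul(47, 5)
rmul(47, 5) = 47 + rmul(47, 4)
rmul(47, 4) = 47 + rmul(47, 3)
rmul(47, 3) = 47 + rmul(47, 2)
rmul(47, 2) = 47 + rmul(47, 1)
rmul(47, 1) = 47 + rmul(47, 0)
rmul(47, 0) = 0  (base case)
Total: 47 + 47 + 47 + 47 + 47 + 47 + 47 + 47 + 0 = 376

376


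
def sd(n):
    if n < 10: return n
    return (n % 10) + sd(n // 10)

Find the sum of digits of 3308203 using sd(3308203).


sd(3308203) = 3 + sd(330820)
sd(330820) = 0 + sd(33082)
sd(33082) = 2 + sd(3308)
sd(3308) = 8 + sd(330)
sd(330) = 0 + sd(33)
sd(33) = 3 + sd(3)
sd(3) = 3  (base case)
Total: 3 + 0 + 2 + 8 + 0 + 3 + 3 = 19

19


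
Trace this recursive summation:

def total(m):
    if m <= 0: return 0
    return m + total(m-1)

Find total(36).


total(36)
= 36 + 35 + 34 + 33 + 32 + 31 + 30 + 29 + 28 + 27 + 26 + 25 + 24 + 23 + 22 + 21 + 20 + 19 + 18 + 17 + 16 + 15 + 14 + 13 + 12 + 11 + 10 + 9 + 8 + 7 + 6 + 5 + 4 + 3 + 2 + 1 + total(0)
= 36 + 35 + 34 + 33 + 32 + 31 + 30 + 29 + 28 + 27 + 26 + 25 + 24 + 23 + 22 + 21 + 20 + 19 + 18 + 17 + 16 + 15 + 14 + 13 + 12 + 11 + 10 + 9 + 8 + 7 + 6 + 5 + 4 + 3 + 2 + 1 + 0
= 666

666


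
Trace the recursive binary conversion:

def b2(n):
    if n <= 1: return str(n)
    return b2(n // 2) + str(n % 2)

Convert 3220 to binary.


b2(3220) = b2(1610) + '0'
b2(1610) = b2(805) + '0'
b2(805) = b2(402) + '1'
b2(402) = b2(201) + '0'
b2(201) = b2(100) + '1'
b2(100) = b2(50) + '0'
b2(50) = b2(25) + '0'
b2(25) = b2(12) + '1'
b2(12) = b2(6) + '0'
b2(6) = b2(3) + '0'
b2(3) = b2(1) + '1'
b2(1) = '1'  (base case)
Concatenating: '1' + '1' + '0' + '0' + '1' + '0' + '0' + '1' + '0' + '1' + '0' + '0' = '110010010100'

110010010100


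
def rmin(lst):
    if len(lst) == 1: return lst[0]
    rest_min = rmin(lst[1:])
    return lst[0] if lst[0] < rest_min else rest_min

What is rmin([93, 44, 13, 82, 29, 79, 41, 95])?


rmin([93, 44, 13, 82, 29, 79, 41, 95]): compare 93 with rmin([44, 13, 82, 29, 79, 41, 95])
rmin([44, 13, 82, 29, 79, 41, 95]): compare 44 with rmin([13, 82, 29, 79, 41, 95])
rmin([13, 82, 29, 79, 41, 95]): compare 13 with rmin([82, 29, 79, 41, 95])
rmin([82, 29, 79, 41, 95]): compare 82 with rmin([29, 79, 41, 95])
rmin([29, 79, 41, 95]): compare 29 with rmin([79, 41, 95])
rmin([79, 41, 95]): compare 79 with rmin([41, 95])
rmin([41, 95]): compare 41 with rmin([95])
rmin([95]) = 95  (base case)
Compare 41 with 95 -> 41
Compare 79 with 41 -> 41
Compare 29 with 41 -> 29
Compare 82 with 29 -> 29
Compare 13 with 29 -> 13
Compare 44 with 13 -> 13
Compare 93 with 13 -> 13

13


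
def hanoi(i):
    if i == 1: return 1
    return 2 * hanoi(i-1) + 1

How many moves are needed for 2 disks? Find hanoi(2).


hanoi(2) = 2 * hanoi(1) + 1
hanoi(1) = 1  (base case)
hanoi(2) = 2 * 1 + 1 = 3

3


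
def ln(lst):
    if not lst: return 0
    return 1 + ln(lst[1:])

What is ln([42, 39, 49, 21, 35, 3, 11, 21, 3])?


ln([42, 39, 49, 21, 35, 3, 11, 21, 3]) = 1 + ln([39, 49, 21, 35, 3, 11, 21, 3])
ln([39, 49, 21, 35, 3, 11, 21, 3]) = 1 + ln([49, 21, 35, 3, 11, 21, 3])
ln([49, 21, 35, 3, 11, 21, 3]) = 1 + ln([21, 35, 3, 11, 21, 3])
ln([21, 35, 3, 11, 21, 3]) = 1 + ln([35, 3, 11, 21, 3])
ln([35, 3, 11, 21, 3]) = 1 + ln([3, 11, 21, 3])
ln([3, 11, 21, 3]) = 1 + ln([11, 21, 3])
ln([11, 21, 3]) = 1 + ln([21, 3])
ln([21, 3]) = 1 + ln([3])
ln([3]) = 1 + ln([])
ln([]) = 0  (base case)
Unwinding: 1 + 1 + 1 + 1 + 1 + 1 + 1 + 1 + 1 + 0 = 9

9


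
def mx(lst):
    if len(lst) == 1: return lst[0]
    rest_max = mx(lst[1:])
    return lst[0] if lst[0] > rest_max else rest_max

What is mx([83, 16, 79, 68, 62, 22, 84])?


mx([83, 16, 79, 68, 62, 22, 84]): compare 83 with mx([16, 79, 68, 62, 22, 84])
mx([16, 79, 68, 62, 22, 84]): compare 16 with mx([79, 68, 62, 22, 84])
mx([79, 68, 62, 22, 84]): compare 79 with mx([68, 62, 22, 84])
mx([68, 62, 22, 84]): compare 68 with mx([62, 22, 84])
mx([62, 22, 84]): compare 62 with mx([22, 84])
mx([22, 84]): compare 22 with mx([84])
mx([84]) = 84  (base case)
Compare 22 with 84 -> 84
Compare 62 with 84 -> 84
Compare 68 with 84 -> 84
Compare 79 with 84 -> 84
Compare 16 with 84 -> 84
Compare 83 with 84 -> 84

84


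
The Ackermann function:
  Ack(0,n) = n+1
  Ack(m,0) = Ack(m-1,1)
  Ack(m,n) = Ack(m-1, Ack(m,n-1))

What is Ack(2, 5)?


Ack(2, 5) = Ack(1, Ack(2, 4))
  Ack(2, 4) = Ack(1, Ack(2, 3))
    Ack(2, 3) = Ack(1, Ack(2, 2))
      Ack(2, 2) = Ack(1, Ack(2, 1))
        Ack(2, 1) = Ack(1, Ack(2, 0))
          Ack(2, 0) = Ack(1, 1)
          Ack(1, 1) = Ack(0, Ack(1, 0))
          Ack(1, 0) = Ack(0, 1)
          Ack(0, 1) = 2
            = Ack(0, 2)
          Ack(0, 2) = 3
          = Ack(1, 3)
          Ack(1, 3) = Ack(0, Ack(1, 2))
          Ack(1, 2) = Ack(0, Ack(1, 1))
          Ack(1, 1) = Ack(0, Ack(1, 0))
          Ack(1, 0) = Ack(0, 1)
          Ack(0, 1) = 2
            = Ack(0, 2)
          Ack(0, 2) = 3
            = Ack(0, 3)
          Ack(0, 3) = 4
            = Ack(0, 4)
          Ack(0, 4) = 5
        = Ack(1, 5)
        Ack(1, 5) = Ack(0, Ack(1, 4))
... (trace truncated)
Result: Ack(2, 5) = 13

13


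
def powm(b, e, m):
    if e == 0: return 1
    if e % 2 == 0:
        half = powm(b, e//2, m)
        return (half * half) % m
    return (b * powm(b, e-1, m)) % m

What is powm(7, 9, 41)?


powm(7, 9, 41): e is odd, compute powm(7, 8, 41)
  powm(7, 8, 41): e is even, compute powm(7, 4, 41)
    powm(7, 4, 41): e is even, compute powm(7, 2, 41)
      powm(7, 2, 41): e is even, compute powm(7, 1, 41)
        powm(7, 1, 41): e is odd, compute powm(7, 0, 41)
          powm(7, 0, 41) = 1
        (7 * 1) % 41 = 7
      half=7, (7*7) % 41 = 8
    half=8, (8*8) % 41 = 23
  half=23, (23*23) % 41 = 37
(7 * 37) % 41 = 13

13


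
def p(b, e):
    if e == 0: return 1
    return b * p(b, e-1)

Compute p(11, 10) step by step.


p(11, 10)
= 11 * p(11, 9)
= 11 * 11 * p(11, 8)
= 11 * 11 * 11 * p(11, 7)
= 11 * 11 * 11 * 11 * p(11, 6)
= 11 * 11 * 11 * 11 * 11 * p(11, 5)
= 11 * 11 * 11 * 11 * 11 * 11 * p(11, 4)
= 11 * 11 * 11 * 11 * 11 * 11 * 11 * p(11, 3)
= 11 * 11 * 11 * 11 * 11 * 11 * 11 * 11 * p(11, 2)
= 11 * 11 * 11 * 11 * 11 * 11 * 11 * 11 * 11 * p(11, 1)
= 11 * 11 * 11 * 11 * 11 * 11 * 11 * 11 * 11 * 11 * p(11, 0)
= 11 * 11 * 11 * 11 * 11 * 11 * 11 * 11 * 11 * 11 * 1
= 25937424601

25937424601


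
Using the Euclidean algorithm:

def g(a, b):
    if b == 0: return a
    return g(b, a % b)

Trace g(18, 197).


g(18, 197) = g(197, 18)
g(197, 18) = g(18, 17)
g(18, 17) = g(17, 1)
g(17, 1) = g(1, 0)
g(1, 0) = 1  (base case)

1


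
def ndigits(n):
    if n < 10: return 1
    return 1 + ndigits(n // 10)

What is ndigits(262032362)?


ndigits(262032362) = 1 + ndigits(26203236)
ndigits(26203236) = 1 + ndigits(2620323)
ndigits(2620323) = 1 + ndigits(262032)
ndigits(262032) = 1 + ndigits(26203)
ndigits(26203) = 1 + ndigits(2620)
ndigits(2620) = 1 + ndigits(262)
ndigits(262) = 1 + ndigits(26)
ndigits(26) = 1 + ndigits(2)
ndigits(2) = 1  (base case: 2 < 10)
Unwinding: 1 + 1 + 1 + 1 + 1 + 1 + 1 + 1 + 1 = 9

9


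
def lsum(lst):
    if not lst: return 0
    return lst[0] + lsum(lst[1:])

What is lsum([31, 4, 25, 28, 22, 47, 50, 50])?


lsum([31, 4, 25, 28, 22, 47, 50, 50]) = 31 + lsum([4, 25, 28, 22, 47, 50, 50])
lsum([4, 25, 28, 22, 47, 50, 50]) = 4 + lsum([25, 28, 22, 47, 50, 50])
lsum([25, 28, 22, 47, 50, 50]) = 25 + lsum([28, 22, 47, 50, 50])
lsum([28, 22, 47, 50, 50]) = 28 + lsum([22, 47, 50, 50])
lsum([22, 47, 50, 50]) = 22 + lsum([47, 50, 50])
lsum([47, 50, 50]) = 47 + lsum([50, 50])
lsum([50, 50]) = 50 + lsum([50])
lsum([50]) = 50 + lsum([])
lsum([]) = 0  (base case)
Total: 31 + 4 + 25 + 28 + 22 + 47 + 50 + 50 + 0 = 257

257


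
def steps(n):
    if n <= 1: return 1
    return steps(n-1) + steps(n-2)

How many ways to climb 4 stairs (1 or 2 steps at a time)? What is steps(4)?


Building up from base cases:
steps(0) = 1
steps(1) = 1
steps(2) = steps(1) + steps(0) = 1 + 1 = 2
steps(3) = steps(2) + steps(1) = 2 + 1 = 3
steps(4) = steps(3) + steps(2) = 3 + 2 = 5

5


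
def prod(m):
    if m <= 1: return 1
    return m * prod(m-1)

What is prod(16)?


prod(16)
= 16 * prod(15)
= 16 * 15 * prod(14)
= 16 * 15 * 14 * prod(13)
= 16 * 15 * 14 * 13 * prod(12)
= 16 * 15 * 14 * 13 * 12 * prod(11)
= 16 * 15 * 14 * 13 * 12 * 11 * prod(10)
= 16 * 15 * 14 * 13 * 12 * 11 * 10 * prod(9)
= 16 * 15 * 14 * 13 * 12 * 11 * 10 * 9 * prod(8)
= 16 * 15 * 14 * 13 * 12 * 11 * 10 * 9 * 8 * prod(7)
= 16 * 15 * 14 * 13 * 12 * 11 * 10 * 9 * 8 * 7 * prod(6)
= 16 * 15 * 14 * 13 * 12 * 11 * 10 * 9 * 8 * 7 * 6 * prod(5)
= 16 * 15 * 14 * 13 * 12 * 11 * 10 * 9 * 8 * 7 * 6 * 5 * prod(4)
= 16 * 15 * 14 * 13 * 12 * 11 * 10 * 9 * 8 * 7 * 6 * 5 * 4 * prod(3)
= 16 * 15 * 14 * 13 * 12 * 11 * 10 * 9 * 8 * 7 * 6 * 5 * 4 * 3 * prod(2)
= 16 * 15 * 14 * 13 * 12 * 11 * 10 * 9 * 8 * 7 * 6 * 5 * 4 * 3 * 2 * prod(1)
= 16 * 15 * 14 * 13 * 12 * 11 * 10 * 9 * 8 * 7 * 6 * 5 * 4 * 3 * 2 * 1
= 20922789888000

20922789888000


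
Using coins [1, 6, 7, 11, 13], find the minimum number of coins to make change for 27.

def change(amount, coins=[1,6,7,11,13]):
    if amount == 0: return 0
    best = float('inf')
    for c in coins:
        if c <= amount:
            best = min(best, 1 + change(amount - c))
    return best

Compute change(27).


Building up with DP:
change(0) = 0
change(1) = min(1+change(0)=1+0=1) = 1
change(2) = min(1+change(1)=1+1=2) = 2
change(3) = min(1+change(2)=1+2=3) = 3
change(4) = min(1+change(3)=1+3=4) = 4
change(5) = min(1+change(4)=1+4=5) = 5
change(6) = min(1+change(5)=1+5=6, 1+change(0)=1+0=1) = 1
change(7) = min(1+change(6)=1+1=2, 1+change(1)=1+1=2, 1+change(0)=1+0=1) = 1
change(8) = min(1+change(7)=1+1=2, 1+change(2)=1+2=3, 1+change(1)=1+1=2) = 2
change(9) = min(1+change(8)=1+2=3, 1+change(3)=1+3=4, 1+change(2)=1+2=3) = 3
change(10) = min(1+change(9)=1+3=4, 1+change(4)=1+4=5, 1+change(3)=1+3=4) = 4
change(11) = min(1+change(10)=1+4=5, 1+change(5)=1+5=6, 1+change(4)=1+4=5, 1+change(0)=1+0=1) = 1
change(12) = min(1+change(11)=1+1=2, 1+change(6)=1+1=2, 1+change(5)=1+5=6, 1+change(1)=1+1=2) = 2
change(13) = min(1+change(12)=1+2=3, 1+change(7)=1+1=2, 1+change(6)=1+1=2, 1+change(2)=1+2=3, 1+change(0)=1+0=1) = 1
change(14) = min(1+change(13)=1+1=2, 1+change(8)=1+2=3, 1+change(7)=1+1=2, 1+change(3)=1+3=4, 1+change(1)=1+1=2) = 2
change(15) = min(1+change(14)=1+2=3, 1+change(9)=1+3=4, 1+change(8)=1+2=3, 1+change(4)=1+4=5, 1+change(2)=1+2=3) = 3
change(16) = min(1+change(15)=1+3=4, 1+change(10)=1+4=5, 1+change(9)=1+3=4, 1+change(5)=1+5=6, 1+change(3)=1+3=4) = 4
change(17) = min(1+change(16)=1+4=5, 1+change(11)=1+1=2, 1+change(10)=1+4=5, 1+change(6)=1+1=2, 1+change(4)=1+4=5) = 2
change(18) = min(1+change(17)=1+2=3, 1+change(12)=1+2=3, 1+change(11)=1+1=2, 1+change(7)=1+1=2, 1+change(5)=1+5=6) = 2
change(19) = min(1+change(18)=1+2=3, 1+change(13)=1+1=2, 1+change(12)=1+2=3, 1+change(8)=1+2=3, 1+change(6)=1+1=2) = 2
change(20) = min(1+change(19)=1+2=3, 1+change(14)=1+2=3, 1+change(13)=1+1=2, 1+change(9)=1+3=4, 1+change(7)=1+1=2) = 2
change(21) = min(1+change(20)=1+2=3, 1+change(15)=1+3=4, 1+change(14)=1+2=3, 1+change(10)=1+4=5, 1+change(8)=1+2=3) = 3
change(22) = min(1+change(21)=1+3=4, 1+change(16)=1+4=5, 1+change(15)=1+3=4, 1+change(11)=1+1=2, 1+change(9)=1+3=4) = 2
change(23) = min(1+change(22)=1+2=3, 1+change(17)=1+2=3, 1+change(16)=1+4=5, 1+change(12)=1+2=3, 1+change(10)=1+4=5) = 3
change(24) = min(1+change(23)=1+3=4, 1+change(18)=1+2=3, 1+change(17)=1+2=3, 1+change(13)=1+1=2, 1+change(11)=1+1=2) = 2
change(25) = min(1+change(24)=1+2=3, 1+change(19)=1+2=3, 1+change(18)=1+2=3, 1+change(14)=1+2=3, 1+change(12)=1+2=3) = 3
change(26) = min(1+change(25)=1+3=4, 1+change(20)=1+2=3, 1+change(19)=1+2=3, 1+change(15)=1+3=4, 1+change(13)=1+1=2) = 2
change(27) = min(1+change(26)=1+2=3, 1+change(21)=1+3=4, 1+change(20)=1+2=3, 1+change(16)=1+4=5, 1+change(14)=1+2=3) = 3

3
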